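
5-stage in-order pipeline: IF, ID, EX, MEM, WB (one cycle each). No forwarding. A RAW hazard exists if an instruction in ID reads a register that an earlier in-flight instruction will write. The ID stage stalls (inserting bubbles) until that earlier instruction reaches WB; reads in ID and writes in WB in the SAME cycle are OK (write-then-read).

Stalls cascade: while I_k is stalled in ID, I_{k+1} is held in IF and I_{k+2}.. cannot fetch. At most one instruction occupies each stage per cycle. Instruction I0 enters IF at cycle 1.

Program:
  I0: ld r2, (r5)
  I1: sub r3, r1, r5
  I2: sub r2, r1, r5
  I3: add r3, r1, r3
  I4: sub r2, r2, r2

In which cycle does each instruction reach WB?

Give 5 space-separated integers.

I0 ld r2 <- r5: IF@1 ID@2 stall=0 (-) EX@3 MEM@4 WB@5
I1 sub r3 <- r1,r5: IF@2 ID@3 stall=0 (-) EX@4 MEM@5 WB@6
I2 sub r2 <- r1,r5: IF@3 ID@4 stall=0 (-) EX@5 MEM@6 WB@7
I3 add r3 <- r1,r3: IF@4 ID@5 stall=1 (RAW on I1.r3 (WB@6)) EX@7 MEM@8 WB@9
I4 sub r2 <- r2,r2: IF@5 ID@7 stall=0 (-) EX@8 MEM@9 WB@10

Answer: 5 6 7 9 10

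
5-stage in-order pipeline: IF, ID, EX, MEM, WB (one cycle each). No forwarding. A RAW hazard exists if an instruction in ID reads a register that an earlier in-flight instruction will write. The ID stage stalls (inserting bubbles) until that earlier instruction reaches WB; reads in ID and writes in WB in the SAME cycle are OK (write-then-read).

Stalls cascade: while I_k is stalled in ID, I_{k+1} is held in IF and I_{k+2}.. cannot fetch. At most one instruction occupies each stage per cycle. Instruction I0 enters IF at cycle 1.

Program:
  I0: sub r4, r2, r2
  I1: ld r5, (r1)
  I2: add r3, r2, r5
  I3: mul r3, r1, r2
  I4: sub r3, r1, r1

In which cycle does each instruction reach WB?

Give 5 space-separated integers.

Answer: 5 6 9 10 11

Derivation:
I0 sub r4 <- r2,r2: IF@1 ID@2 stall=0 (-) EX@3 MEM@4 WB@5
I1 ld r5 <- r1: IF@2 ID@3 stall=0 (-) EX@4 MEM@5 WB@6
I2 add r3 <- r2,r5: IF@3 ID@4 stall=2 (RAW on I1.r5 (WB@6)) EX@7 MEM@8 WB@9
I3 mul r3 <- r1,r2: IF@4 ID@7 stall=0 (-) EX@8 MEM@9 WB@10
I4 sub r3 <- r1,r1: IF@7 ID@8 stall=0 (-) EX@9 MEM@10 WB@11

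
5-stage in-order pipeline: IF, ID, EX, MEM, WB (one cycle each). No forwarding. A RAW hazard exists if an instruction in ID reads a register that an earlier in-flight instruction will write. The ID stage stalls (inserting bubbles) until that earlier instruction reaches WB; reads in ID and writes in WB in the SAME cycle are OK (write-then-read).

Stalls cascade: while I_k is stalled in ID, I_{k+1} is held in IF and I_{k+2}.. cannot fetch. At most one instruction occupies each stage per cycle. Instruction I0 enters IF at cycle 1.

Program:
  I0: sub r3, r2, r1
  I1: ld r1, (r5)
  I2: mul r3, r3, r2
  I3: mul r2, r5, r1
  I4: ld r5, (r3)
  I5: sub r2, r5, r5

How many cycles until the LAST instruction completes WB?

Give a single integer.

Answer: 14

Derivation:
I0 sub r3 <- r2,r1: IF@1 ID@2 stall=0 (-) EX@3 MEM@4 WB@5
I1 ld r1 <- r5: IF@2 ID@3 stall=0 (-) EX@4 MEM@5 WB@6
I2 mul r3 <- r3,r2: IF@3 ID@4 stall=1 (RAW on I0.r3 (WB@5)) EX@6 MEM@7 WB@8
I3 mul r2 <- r5,r1: IF@4 ID@6 stall=0 (-) EX@7 MEM@8 WB@9
I4 ld r5 <- r3: IF@6 ID@7 stall=1 (RAW on I2.r3 (WB@8)) EX@9 MEM@10 WB@11
I5 sub r2 <- r5,r5: IF@7 ID@9 stall=2 (RAW on I4.r5 (WB@11)) EX@12 MEM@13 WB@14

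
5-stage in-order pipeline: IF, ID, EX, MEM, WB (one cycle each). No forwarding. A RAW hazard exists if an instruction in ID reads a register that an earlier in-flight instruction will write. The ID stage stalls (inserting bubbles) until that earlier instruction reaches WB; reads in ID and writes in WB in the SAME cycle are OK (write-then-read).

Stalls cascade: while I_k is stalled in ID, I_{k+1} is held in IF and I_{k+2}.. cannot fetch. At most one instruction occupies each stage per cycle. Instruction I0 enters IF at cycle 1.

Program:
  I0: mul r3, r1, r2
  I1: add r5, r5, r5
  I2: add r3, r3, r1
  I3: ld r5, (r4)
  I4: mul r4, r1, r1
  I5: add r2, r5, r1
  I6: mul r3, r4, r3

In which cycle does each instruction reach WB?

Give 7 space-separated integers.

Answer: 5 6 8 9 10 12 13

Derivation:
I0 mul r3 <- r1,r2: IF@1 ID@2 stall=0 (-) EX@3 MEM@4 WB@5
I1 add r5 <- r5,r5: IF@2 ID@3 stall=0 (-) EX@4 MEM@5 WB@6
I2 add r3 <- r3,r1: IF@3 ID@4 stall=1 (RAW on I0.r3 (WB@5)) EX@6 MEM@7 WB@8
I3 ld r5 <- r4: IF@4 ID@6 stall=0 (-) EX@7 MEM@8 WB@9
I4 mul r4 <- r1,r1: IF@6 ID@7 stall=0 (-) EX@8 MEM@9 WB@10
I5 add r2 <- r5,r1: IF@7 ID@8 stall=1 (RAW on I3.r5 (WB@9)) EX@10 MEM@11 WB@12
I6 mul r3 <- r4,r3: IF@8 ID@10 stall=0 (-) EX@11 MEM@12 WB@13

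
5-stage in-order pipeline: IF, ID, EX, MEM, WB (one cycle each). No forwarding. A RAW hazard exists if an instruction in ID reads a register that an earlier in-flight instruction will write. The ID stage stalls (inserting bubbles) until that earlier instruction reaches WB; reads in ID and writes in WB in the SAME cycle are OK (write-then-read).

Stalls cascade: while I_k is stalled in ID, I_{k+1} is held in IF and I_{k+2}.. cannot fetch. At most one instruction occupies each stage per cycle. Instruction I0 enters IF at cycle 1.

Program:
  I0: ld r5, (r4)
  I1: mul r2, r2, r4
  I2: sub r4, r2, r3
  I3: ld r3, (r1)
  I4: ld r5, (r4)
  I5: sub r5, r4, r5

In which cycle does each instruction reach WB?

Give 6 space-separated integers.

Answer: 5 6 9 10 12 15

Derivation:
I0 ld r5 <- r4: IF@1 ID@2 stall=0 (-) EX@3 MEM@4 WB@5
I1 mul r2 <- r2,r4: IF@2 ID@3 stall=0 (-) EX@4 MEM@5 WB@6
I2 sub r4 <- r2,r3: IF@3 ID@4 stall=2 (RAW on I1.r2 (WB@6)) EX@7 MEM@8 WB@9
I3 ld r3 <- r1: IF@4 ID@7 stall=0 (-) EX@8 MEM@9 WB@10
I4 ld r5 <- r4: IF@7 ID@8 stall=1 (RAW on I2.r4 (WB@9)) EX@10 MEM@11 WB@12
I5 sub r5 <- r4,r5: IF@8 ID@10 stall=2 (RAW on I4.r5 (WB@12)) EX@13 MEM@14 WB@15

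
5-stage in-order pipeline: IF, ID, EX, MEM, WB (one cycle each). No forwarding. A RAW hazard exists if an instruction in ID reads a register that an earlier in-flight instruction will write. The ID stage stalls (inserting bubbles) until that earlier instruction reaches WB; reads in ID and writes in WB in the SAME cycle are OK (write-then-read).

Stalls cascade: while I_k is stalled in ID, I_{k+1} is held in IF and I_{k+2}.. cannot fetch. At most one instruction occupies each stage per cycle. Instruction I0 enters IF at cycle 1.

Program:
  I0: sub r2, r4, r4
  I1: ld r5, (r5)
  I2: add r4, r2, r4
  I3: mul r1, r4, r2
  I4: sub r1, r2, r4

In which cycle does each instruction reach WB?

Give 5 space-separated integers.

Answer: 5 6 8 11 12

Derivation:
I0 sub r2 <- r4,r4: IF@1 ID@2 stall=0 (-) EX@3 MEM@4 WB@5
I1 ld r5 <- r5: IF@2 ID@3 stall=0 (-) EX@4 MEM@5 WB@6
I2 add r4 <- r2,r4: IF@3 ID@4 stall=1 (RAW on I0.r2 (WB@5)) EX@6 MEM@7 WB@8
I3 mul r1 <- r4,r2: IF@4 ID@6 stall=2 (RAW on I2.r4 (WB@8)) EX@9 MEM@10 WB@11
I4 sub r1 <- r2,r4: IF@6 ID@9 stall=0 (-) EX@10 MEM@11 WB@12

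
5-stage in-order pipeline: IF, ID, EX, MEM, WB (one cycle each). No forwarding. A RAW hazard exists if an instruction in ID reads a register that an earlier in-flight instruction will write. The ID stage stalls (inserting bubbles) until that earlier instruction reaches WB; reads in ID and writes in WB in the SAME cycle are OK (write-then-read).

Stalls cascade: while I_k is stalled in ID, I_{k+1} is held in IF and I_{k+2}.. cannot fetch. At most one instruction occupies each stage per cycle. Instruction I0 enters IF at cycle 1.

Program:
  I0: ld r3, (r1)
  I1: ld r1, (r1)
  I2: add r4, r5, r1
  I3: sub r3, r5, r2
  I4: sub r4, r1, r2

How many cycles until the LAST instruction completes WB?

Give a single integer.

I0 ld r3 <- r1: IF@1 ID@2 stall=0 (-) EX@3 MEM@4 WB@5
I1 ld r1 <- r1: IF@2 ID@3 stall=0 (-) EX@4 MEM@5 WB@6
I2 add r4 <- r5,r1: IF@3 ID@4 stall=2 (RAW on I1.r1 (WB@6)) EX@7 MEM@8 WB@9
I3 sub r3 <- r5,r2: IF@4 ID@7 stall=0 (-) EX@8 MEM@9 WB@10
I4 sub r4 <- r1,r2: IF@7 ID@8 stall=0 (-) EX@9 MEM@10 WB@11

Answer: 11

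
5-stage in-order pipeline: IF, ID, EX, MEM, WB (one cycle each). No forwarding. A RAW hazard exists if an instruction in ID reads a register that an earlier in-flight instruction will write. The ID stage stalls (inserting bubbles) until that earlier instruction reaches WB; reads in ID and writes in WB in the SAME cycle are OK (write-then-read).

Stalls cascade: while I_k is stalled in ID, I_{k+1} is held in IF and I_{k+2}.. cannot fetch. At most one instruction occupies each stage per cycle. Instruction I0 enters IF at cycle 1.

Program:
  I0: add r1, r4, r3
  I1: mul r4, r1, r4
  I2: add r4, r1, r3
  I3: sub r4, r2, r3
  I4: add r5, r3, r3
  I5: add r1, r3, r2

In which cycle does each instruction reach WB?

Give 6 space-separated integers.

I0 add r1 <- r4,r3: IF@1 ID@2 stall=0 (-) EX@3 MEM@4 WB@5
I1 mul r4 <- r1,r4: IF@2 ID@3 stall=2 (RAW on I0.r1 (WB@5)) EX@6 MEM@7 WB@8
I2 add r4 <- r1,r3: IF@3 ID@6 stall=0 (-) EX@7 MEM@8 WB@9
I3 sub r4 <- r2,r3: IF@6 ID@7 stall=0 (-) EX@8 MEM@9 WB@10
I4 add r5 <- r3,r3: IF@7 ID@8 stall=0 (-) EX@9 MEM@10 WB@11
I5 add r1 <- r3,r2: IF@8 ID@9 stall=0 (-) EX@10 MEM@11 WB@12

Answer: 5 8 9 10 11 12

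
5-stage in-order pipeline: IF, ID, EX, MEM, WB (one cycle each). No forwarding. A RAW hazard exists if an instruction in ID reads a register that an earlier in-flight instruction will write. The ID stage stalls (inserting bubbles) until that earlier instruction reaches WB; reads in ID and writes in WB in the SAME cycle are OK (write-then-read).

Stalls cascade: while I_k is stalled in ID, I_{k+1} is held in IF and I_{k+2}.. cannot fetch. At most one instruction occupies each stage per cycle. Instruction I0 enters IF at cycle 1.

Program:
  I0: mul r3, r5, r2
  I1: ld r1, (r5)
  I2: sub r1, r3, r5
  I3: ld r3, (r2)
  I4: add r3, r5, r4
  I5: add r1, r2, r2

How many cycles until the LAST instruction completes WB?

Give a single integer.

Answer: 11

Derivation:
I0 mul r3 <- r5,r2: IF@1 ID@2 stall=0 (-) EX@3 MEM@4 WB@5
I1 ld r1 <- r5: IF@2 ID@3 stall=0 (-) EX@4 MEM@5 WB@6
I2 sub r1 <- r3,r5: IF@3 ID@4 stall=1 (RAW on I0.r3 (WB@5)) EX@6 MEM@7 WB@8
I3 ld r3 <- r2: IF@4 ID@6 stall=0 (-) EX@7 MEM@8 WB@9
I4 add r3 <- r5,r4: IF@6 ID@7 stall=0 (-) EX@8 MEM@9 WB@10
I5 add r1 <- r2,r2: IF@7 ID@8 stall=0 (-) EX@9 MEM@10 WB@11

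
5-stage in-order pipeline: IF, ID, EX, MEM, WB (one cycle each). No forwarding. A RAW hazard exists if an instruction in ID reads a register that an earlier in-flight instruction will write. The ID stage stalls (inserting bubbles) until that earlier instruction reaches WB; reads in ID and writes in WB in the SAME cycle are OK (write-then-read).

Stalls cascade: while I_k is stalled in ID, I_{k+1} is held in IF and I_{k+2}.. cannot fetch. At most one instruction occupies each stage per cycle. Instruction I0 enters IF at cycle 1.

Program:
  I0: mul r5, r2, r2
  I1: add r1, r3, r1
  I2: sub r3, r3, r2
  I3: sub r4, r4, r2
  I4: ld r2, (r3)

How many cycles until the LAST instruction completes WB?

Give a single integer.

Answer: 10

Derivation:
I0 mul r5 <- r2,r2: IF@1 ID@2 stall=0 (-) EX@3 MEM@4 WB@5
I1 add r1 <- r3,r1: IF@2 ID@3 stall=0 (-) EX@4 MEM@5 WB@6
I2 sub r3 <- r3,r2: IF@3 ID@4 stall=0 (-) EX@5 MEM@6 WB@7
I3 sub r4 <- r4,r2: IF@4 ID@5 stall=0 (-) EX@6 MEM@7 WB@8
I4 ld r2 <- r3: IF@5 ID@6 stall=1 (RAW on I2.r3 (WB@7)) EX@8 MEM@9 WB@10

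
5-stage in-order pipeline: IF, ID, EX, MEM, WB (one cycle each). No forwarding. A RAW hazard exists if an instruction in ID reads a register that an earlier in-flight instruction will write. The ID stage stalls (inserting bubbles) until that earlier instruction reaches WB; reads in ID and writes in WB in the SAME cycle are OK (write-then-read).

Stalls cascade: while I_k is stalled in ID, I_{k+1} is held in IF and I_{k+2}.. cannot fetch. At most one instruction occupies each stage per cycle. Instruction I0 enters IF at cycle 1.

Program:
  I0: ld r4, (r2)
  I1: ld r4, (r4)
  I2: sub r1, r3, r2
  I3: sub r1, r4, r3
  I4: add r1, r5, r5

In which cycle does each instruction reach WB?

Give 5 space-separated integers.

Answer: 5 8 9 11 12

Derivation:
I0 ld r4 <- r2: IF@1 ID@2 stall=0 (-) EX@3 MEM@4 WB@5
I1 ld r4 <- r4: IF@2 ID@3 stall=2 (RAW on I0.r4 (WB@5)) EX@6 MEM@7 WB@8
I2 sub r1 <- r3,r2: IF@3 ID@6 stall=0 (-) EX@7 MEM@8 WB@9
I3 sub r1 <- r4,r3: IF@6 ID@7 stall=1 (RAW on I1.r4 (WB@8)) EX@9 MEM@10 WB@11
I4 add r1 <- r5,r5: IF@7 ID@9 stall=0 (-) EX@10 MEM@11 WB@12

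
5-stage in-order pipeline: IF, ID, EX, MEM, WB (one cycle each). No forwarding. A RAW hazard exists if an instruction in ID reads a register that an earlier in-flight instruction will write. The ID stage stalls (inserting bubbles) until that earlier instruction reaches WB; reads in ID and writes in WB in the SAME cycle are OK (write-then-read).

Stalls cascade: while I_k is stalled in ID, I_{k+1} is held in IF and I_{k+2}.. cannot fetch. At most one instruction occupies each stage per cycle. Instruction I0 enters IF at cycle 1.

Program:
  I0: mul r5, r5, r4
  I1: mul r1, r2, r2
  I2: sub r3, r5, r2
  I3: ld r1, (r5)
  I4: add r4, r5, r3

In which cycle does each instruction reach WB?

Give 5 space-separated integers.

I0 mul r5 <- r5,r4: IF@1 ID@2 stall=0 (-) EX@3 MEM@4 WB@5
I1 mul r1 <- r2,r2: IF@2 ID@3 stall=0 (-) EX@4 MEM@5 WB@6
I2 sub r3 <- r5,r2: IF@3 ID@4 stall=1 (RAW on I0.r5 (WB@5)) EX@6 MEM@7 WB@8
I3 ld r1 <- r5: IF@4 ID@6 stall=0 (-) EX@7 MEM@8 WB@9
I4 add r4 <- r5,r3: IF@6 ID@7 stall=1 (RAW on I2.r3 (WB@8)) EX@9 MEM@10 WB@11

Answer: 5 6 8 9 11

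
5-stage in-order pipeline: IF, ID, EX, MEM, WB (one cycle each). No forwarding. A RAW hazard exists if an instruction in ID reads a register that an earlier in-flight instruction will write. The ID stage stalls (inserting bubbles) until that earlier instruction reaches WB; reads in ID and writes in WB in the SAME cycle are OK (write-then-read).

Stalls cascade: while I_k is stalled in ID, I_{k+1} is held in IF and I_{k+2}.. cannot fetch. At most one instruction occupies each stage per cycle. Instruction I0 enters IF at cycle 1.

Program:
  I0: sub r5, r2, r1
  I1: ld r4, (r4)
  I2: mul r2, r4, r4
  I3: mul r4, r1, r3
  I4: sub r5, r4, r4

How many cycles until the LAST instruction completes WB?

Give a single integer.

Answer: 13

Derivation:
I0 sub r5 <- r2,r1: IF@1 ID@2 stall=0 (-) EX@3 MEM@4 WB@5
I1 ld r4 <- r4: IF@2 ID@3 stall=0 (-) EX@4 MEM@5 WB@6
I2 mul r2 <- r4,r4: IF@3 ID@4 stall=2 (RAW on I1.r4 (WB@6)) EX@7 MEM@8 WB@9
I3 mul r4 <- r1,r3: IF@4 ID@7 stall=0 (-) EX@8 MEM@9 WB@10
I4 sub r5 <- r4,r4: IF@7 ID@8 stall=2 (RAW on I3.r4 (WB@10)) EX@11 MEM@12 WB@13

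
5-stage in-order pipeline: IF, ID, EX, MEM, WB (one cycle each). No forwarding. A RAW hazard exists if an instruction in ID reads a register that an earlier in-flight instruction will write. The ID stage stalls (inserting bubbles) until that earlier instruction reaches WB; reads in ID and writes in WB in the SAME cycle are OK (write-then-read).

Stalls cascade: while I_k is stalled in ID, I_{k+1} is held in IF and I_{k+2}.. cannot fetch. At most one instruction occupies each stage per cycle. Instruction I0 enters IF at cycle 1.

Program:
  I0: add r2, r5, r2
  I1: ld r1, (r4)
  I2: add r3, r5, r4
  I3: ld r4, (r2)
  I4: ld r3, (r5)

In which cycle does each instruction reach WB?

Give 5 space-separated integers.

I0 add r2 <- r5,r2: IF@1 ID@2 stall=0 (-) EX@3 MEM@4 WB@5
I1 ld r1 <- r4: IF@2 ID@3 stall=0 (-) EX@4 MEM@5 WB@6
I2 add r3 <- r5,r4: IF@3 ID@4 stall=0 (-) EX@5 MEM@6 WB@7
I3 ld r4 <- r2: IF@4 ID@5 stall=0 (-) EX@6 MEM@7 WB@8
I4 ld r3 <- r5: IF@5 ID@6 stall=0 (-) EX@7 MEM@8 WB@9

Answer: 5 6 7 8 9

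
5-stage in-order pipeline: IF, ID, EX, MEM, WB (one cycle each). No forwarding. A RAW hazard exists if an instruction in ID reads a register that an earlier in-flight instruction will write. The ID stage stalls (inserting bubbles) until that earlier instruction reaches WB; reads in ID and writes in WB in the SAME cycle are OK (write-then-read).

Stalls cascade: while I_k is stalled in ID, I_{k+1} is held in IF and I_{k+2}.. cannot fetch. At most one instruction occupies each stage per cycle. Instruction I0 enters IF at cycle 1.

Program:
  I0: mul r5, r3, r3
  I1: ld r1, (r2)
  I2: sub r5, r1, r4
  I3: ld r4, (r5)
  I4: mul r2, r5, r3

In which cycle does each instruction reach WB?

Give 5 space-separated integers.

Answer: 5 6 9 12 13

Derivation:
I0 mul r5 <- r3,r3: IF@1 ID@2 stall=0 (-) EX@3 MEM@4 WB@5
I1 ld r1 <- r2: IF@2 ID@3 stall=0 (-) EX@4 MEM@5 WB@6
I2 sub r5 <- r1,r4: IF@3 ID@4 stall=2 (RAW on I1.r1 (WB@6)) EX@7 MEM@8 WB@9
I3 ld r4 <- r5: IF@4 ID@7 stall=2 (RAW on I2.r5 (WB@9)) EX@10 MEM@11 WB@12
I4 mul r2 <- r5,r3: IF@7 ID@10 stall=0 (-) EX@11 MEM@12 WB@13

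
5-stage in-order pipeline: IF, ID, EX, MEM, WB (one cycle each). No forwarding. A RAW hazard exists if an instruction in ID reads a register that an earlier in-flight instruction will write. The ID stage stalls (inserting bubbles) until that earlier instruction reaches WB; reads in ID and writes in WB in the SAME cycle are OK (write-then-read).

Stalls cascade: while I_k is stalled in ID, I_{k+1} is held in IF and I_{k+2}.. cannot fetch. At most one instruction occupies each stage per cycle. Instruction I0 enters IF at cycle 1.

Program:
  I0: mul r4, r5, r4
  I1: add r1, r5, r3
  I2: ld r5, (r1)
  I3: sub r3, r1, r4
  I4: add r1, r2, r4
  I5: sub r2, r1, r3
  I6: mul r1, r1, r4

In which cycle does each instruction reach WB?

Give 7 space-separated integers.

I0 mul r4 <- r5,r4: IF@1 ID@2 stall=0 (-) EX@3 MEM@4 WB@5
I1 add r1 <- r5,r3: IF@2 ID@3 stall=0 (-) EX@4 MEM@5 WB@6
I2 ld r5 <- r1: IF@3 ID@4 stall=2 (RAW on I1.r1 (WB@6)) EX@7 MEM@8 WB@9
I3 sub r3 <- r1,r4: IF@4 ID@7 stall=0 (-) EX@8 MEM@9 WB@10
I4 add r1 <- r2,r4: IF@7 ID@8 stall=0 (-) EX@9 MEM@10 WB@11
I5 sub r2 <- r1,r3: IF@8 ID@9 stall=2 (RAW on I4.r1 (WB@11)) EX@12 MEM@13 WB@14
I6 mul r1 <- r1,r4: IF@9 ID@12 stall=0 (-) EX@13 MEM@14 WB@15

Answer: 5 6 9 10 11 14 15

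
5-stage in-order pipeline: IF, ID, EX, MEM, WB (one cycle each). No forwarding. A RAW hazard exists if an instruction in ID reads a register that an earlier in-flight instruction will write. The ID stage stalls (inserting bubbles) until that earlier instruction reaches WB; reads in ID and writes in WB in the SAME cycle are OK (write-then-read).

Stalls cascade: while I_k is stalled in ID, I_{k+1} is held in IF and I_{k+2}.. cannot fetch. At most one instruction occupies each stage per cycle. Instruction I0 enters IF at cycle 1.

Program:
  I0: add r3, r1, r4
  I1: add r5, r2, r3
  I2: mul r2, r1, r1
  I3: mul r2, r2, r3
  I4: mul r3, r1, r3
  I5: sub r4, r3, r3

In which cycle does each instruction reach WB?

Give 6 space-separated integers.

Answer: 5 8 9 12 13 16

Derivation:
I0 add r3 <- r1,r4: IF@1 ID@2 stall=0 (-) EX@3 MEM@4 WB@5
I1 add r5 <- r2,r3: IF@2 ID@3 stall=2 (RAW on I0.r3 (WB@5)) EX@6 MEM@7 WB@8
I2 mul r2 <- r1,r1: IF@3 ID@6 stall=0 (-) EX@7 MEM@8 WB@9
I3 mul r2 <- r2,r3: IF@6 ID@7 stall=2 (RAW on I2.r2 (WB@9)) EX@10 MEM@11 WB@12
I4 mul r3 <- r1,r3: IF@7 ID@10 stall=0 (-) EX@11 MEM@12 WB@13
I5 sub r4 <- r3,r3: IF@10 ID@11 stall=2 (RAW on I4.r3 (WB@13)) EX@14 MEM@15 WB@16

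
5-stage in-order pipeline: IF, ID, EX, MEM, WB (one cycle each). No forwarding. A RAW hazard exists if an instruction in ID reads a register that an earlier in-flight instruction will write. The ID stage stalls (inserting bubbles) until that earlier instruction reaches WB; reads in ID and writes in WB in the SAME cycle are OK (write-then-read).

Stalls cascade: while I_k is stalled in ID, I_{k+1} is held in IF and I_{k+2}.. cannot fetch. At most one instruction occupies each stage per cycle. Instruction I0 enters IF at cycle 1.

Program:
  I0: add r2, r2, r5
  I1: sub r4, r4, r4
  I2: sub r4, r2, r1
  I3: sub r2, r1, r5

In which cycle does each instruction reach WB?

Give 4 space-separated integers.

I0 add r2 <- r2,r5: IF@1 ID@2 stall=0 (-) EX@3 MEM@4 WB@5
I1 sub r4 <- r4,r4: IF@2 ID@3 stall=0 (-) EX@4 MEM@5 WB@6
I2 sub r4 <- r2,r1: IF@3 ID@4 stall=1 (RAW on I0.r2 (WB@5)) EX@6 MEM@7 WB@8
I3 sub r2 <- r1,r5: IF@4 ID@6 stall=0 (-) EX@7 MEM@8 WB@9

Answer: 5 6 8 9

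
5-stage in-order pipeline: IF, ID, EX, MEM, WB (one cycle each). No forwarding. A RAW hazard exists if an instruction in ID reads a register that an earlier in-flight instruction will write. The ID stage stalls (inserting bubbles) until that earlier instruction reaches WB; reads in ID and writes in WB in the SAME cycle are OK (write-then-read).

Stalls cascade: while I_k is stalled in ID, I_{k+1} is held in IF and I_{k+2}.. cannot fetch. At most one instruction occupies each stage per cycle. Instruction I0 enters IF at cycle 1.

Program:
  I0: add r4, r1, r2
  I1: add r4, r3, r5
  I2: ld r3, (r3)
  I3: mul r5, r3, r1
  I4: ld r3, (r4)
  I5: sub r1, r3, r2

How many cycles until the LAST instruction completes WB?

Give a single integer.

Answer: 14

Derivation:
I0 add r4 <- r1,r2: IF@1 ID@2 stall=0 (-) EX@3 MEM@4 WB@5
I1 add r4 <- r3,r5: IF@2 ID@3 stall=0 (-) EX@4 MEM@5 WB@6
I2 ld r3 <- r3: IF@3 ID@4 stall=0 (-) EX@5 MEM@6 WB@7
I3 mul r5 <- r3,r1: IF@4 ID@5 stall=2 (RAW on I2.r3 (WB@7)) EX@8 MEM@9 WB@10
I4 ld r3 <- r4: IF@5 ID@8 stall=0 (-) EX@9 MEM@10 WB@11
I5 sub r1 <- r3,r2: IF@8 ID@9 stall=2 (RAW on I4.r3 (WB@11)) EX@12 MEM@13 WB@14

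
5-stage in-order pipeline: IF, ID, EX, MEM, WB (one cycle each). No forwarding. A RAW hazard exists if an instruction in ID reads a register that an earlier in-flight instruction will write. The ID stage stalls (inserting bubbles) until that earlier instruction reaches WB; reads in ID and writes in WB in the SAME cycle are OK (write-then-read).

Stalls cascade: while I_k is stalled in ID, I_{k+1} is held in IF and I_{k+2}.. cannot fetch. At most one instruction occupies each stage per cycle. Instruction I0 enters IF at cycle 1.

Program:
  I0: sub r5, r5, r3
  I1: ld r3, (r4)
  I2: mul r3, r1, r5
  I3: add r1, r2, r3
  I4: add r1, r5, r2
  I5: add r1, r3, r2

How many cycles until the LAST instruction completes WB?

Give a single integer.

I0 sub r5 <- r5,r3: IF@1 ID@2 stall=0 (-) EX@3 MEM@4 WB@5
I1 ld r3 <- r4: IF@2 ID@3 stall=0 (-) EX@4 MEM@5 WB@6
I2 mul r3 <- r1,r5: IF@3 ID@4 stall=1 (RAW on I0.r5 (WB@5)) EX@6 MEM@7 WB@8
I3 add r1 <- r2,r3: IF@4 ID@6 stall=2 (RAW on I2.r3 (WB@8)) EX@9 MEM@10 WB@11
I4 add r1 <- r5,r2: IF@6 ID@9 stall=0 (-) EX@10 MEM@11 WB@12
I5 add r1 <- r3,r2: IF@9 ID@10 stall=0 (-) EX@11 MEM@12 WB@13

Answer: 13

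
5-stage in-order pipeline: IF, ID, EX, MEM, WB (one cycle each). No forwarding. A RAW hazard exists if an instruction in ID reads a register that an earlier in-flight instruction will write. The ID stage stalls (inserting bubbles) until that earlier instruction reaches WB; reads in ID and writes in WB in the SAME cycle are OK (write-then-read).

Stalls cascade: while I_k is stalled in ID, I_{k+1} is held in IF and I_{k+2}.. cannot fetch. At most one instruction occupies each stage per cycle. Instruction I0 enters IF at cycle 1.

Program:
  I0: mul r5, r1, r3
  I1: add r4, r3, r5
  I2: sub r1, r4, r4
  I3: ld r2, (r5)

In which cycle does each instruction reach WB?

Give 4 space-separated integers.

I0 mul r5 <- r1,r3: IF@1 ID@2 stall=0 (-) EX@3 MEM@4 WB@5
I1 add r4 <- r3,r5: IF@2 ID@3 stall=2 (RAW on I0.r5 (WB@5)) EX@6 MEM@7 WB@8
I2 sub r1 <- r4,r4: IF@3 ID@6 stall=2 (RAW on I1.r4 (WB@8)) EX@9 MEM@10 WB@11
I3 ld r2 <- r5: IF@6 ID@9 stall=0 (-) EX@10 MEM@11 WB@12

Answer: 5 8 11 12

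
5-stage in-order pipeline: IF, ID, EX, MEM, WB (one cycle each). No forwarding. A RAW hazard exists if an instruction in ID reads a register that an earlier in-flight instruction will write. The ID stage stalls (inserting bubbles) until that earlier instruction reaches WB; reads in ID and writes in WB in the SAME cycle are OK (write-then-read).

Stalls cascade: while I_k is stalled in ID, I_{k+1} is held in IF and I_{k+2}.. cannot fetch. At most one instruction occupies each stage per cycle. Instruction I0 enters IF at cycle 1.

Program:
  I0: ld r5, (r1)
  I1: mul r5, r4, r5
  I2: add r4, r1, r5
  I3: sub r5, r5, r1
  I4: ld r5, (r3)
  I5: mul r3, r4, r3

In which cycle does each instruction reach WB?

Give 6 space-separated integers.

I0 ld r5 <- r1: IF@1 ID@2 stall=0 (-) EX@3 MEM@4 WB@5
I1 mul r5 <- r4,r5: IF@2 ID@3 stall=2 (RAW on I0.r5 (WB@5)) EX@6 MEM@7 WB@8
I2 add r4 <- r1,r5: IF@3 ID@6 stall=2 (RAW on I1.r5 (WB@8)) EX@9 MEM@10 WB@11
I3 sub r5 <- r5,r1: IF@6 ID@9 stall=0 (-) EX@10 MEM@11 WB@12
I4 ld r5 <- r3: IF@9 ID@10 stall=0 (-) EX@11 MEM@12 WB@13
I5 mul r3 <- r4,r3: IF@10 ID@11 stall=0 (-) EX@12 MEM@13 WB@14

Answer: 5 8 11 12 13 14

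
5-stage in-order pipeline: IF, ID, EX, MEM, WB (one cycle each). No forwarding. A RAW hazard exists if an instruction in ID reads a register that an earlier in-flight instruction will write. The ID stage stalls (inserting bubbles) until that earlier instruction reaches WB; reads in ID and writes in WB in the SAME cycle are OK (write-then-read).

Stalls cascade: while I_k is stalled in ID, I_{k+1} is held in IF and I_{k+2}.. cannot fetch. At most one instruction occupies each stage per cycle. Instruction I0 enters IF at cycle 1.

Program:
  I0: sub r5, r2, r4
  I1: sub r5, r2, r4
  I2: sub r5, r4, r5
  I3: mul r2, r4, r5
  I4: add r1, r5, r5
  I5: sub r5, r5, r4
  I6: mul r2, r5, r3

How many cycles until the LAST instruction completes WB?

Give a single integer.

Answer: 17

Derivation:
I0 sub r5 <- r2,r4: IF@1 ID@2 stall=0 (-) EX@3 MEM@4 WB@5
I1 sub r5 <- r2,r4: IF@2 ID@3 stall=0 (-) EX@4 MEM@5 WB@6
I2 sub r5 <- r4,r5: IF@3 ID@4 stall=2 (RAW on I1.r5 (WB@6)) EX@7 MEM@8 WB@9
I3 mul r2 <- r4,r5: IF@4 ID@7 stall=2 (RAW on I2.r5 (WB@9)) EX@10 MEM@11 WB@12
I4 add r1 <- r5,r5: IF@7 ID@10 stall=0 (-) EX@11 MEM@12 WB@13
I5 sub r5 <- r5,r4: IF@10 ID@11 stall=0 (-) EX@12 MEM@13 WB@14
I6 mul r2 <- r5,r3: IF@11 ID@12 stall=2 (RAW on I5.r5 (WB@14)) EX@15 MEM@16 WB@17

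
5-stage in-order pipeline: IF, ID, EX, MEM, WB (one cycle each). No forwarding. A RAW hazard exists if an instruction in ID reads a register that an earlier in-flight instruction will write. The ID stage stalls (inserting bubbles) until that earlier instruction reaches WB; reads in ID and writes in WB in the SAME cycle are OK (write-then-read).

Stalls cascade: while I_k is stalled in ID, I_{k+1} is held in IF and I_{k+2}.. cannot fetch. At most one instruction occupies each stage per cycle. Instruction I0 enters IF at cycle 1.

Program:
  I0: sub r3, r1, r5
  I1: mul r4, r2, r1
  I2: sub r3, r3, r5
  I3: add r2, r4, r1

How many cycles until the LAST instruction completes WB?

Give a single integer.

I0 sub r3 <- r1,r5: IF@1 ID@2 stall=0 (-) EX@3 MEM@4 WB@5
I1 mul r4 <- r2,r1: IF@2 ID@3 stall=0 (-) EX@4 MEM@5 WB@6
I2 sub r3 <- r3,r5: IF@3 ID@4 stall=1 (RAW on I0.r3 (WB@5)) EX@6 MEM@7 WB@8
I3 add r2 <- r4,r1: IF@4 ID@6 stall=0 (-) EX@7 MEM@8 WB@9

Answer: 9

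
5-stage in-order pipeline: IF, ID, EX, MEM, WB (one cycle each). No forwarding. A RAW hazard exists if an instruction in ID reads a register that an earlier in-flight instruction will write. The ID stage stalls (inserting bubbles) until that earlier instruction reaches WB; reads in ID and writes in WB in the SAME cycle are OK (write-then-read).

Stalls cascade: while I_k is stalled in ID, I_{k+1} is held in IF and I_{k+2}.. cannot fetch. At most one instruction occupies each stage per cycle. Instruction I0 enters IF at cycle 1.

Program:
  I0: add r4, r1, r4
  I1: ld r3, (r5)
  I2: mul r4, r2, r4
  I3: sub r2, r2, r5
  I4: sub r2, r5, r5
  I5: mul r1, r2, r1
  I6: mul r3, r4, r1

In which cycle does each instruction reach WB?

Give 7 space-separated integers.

I0 add r4 <- r1,r4: IF@1 ID@2 stall=0 (-) EX@3 MEM@4 WB@5
I1 ld r3 <- r5: IF@2 ID@3 stall=0 (-) EX@4 MEM@5 WB@6
I2 mul r4 <- r2,r4: IF@3 ID@4 stall=1 (RAW on I0.r4 (WB@5)) EX@6 MEM@7 WB@8
I3 sub r2 <- r2,r5: IF@4 ID@6 stall=0 (-) EX@7 MEM@8 WB@9
I4 sub r2 <- r5,r5: IF@6 ID@7 stall=0 (-) EX@8 MEM@9 WB@10
I5 mul r1 <- r2,r1: IF@7 ID@8 stall=2 (RAW on I4.r2 (WB@10)) EX@11 MEM@12 WB@13
I6 mul r3 <- r4,r1: IF@8 ID@11 stall=2 (RAW on I5.r1 (WB@13)) EX@14 MEM@15 WB@16

Answer: 5 6 8 9 10 13 16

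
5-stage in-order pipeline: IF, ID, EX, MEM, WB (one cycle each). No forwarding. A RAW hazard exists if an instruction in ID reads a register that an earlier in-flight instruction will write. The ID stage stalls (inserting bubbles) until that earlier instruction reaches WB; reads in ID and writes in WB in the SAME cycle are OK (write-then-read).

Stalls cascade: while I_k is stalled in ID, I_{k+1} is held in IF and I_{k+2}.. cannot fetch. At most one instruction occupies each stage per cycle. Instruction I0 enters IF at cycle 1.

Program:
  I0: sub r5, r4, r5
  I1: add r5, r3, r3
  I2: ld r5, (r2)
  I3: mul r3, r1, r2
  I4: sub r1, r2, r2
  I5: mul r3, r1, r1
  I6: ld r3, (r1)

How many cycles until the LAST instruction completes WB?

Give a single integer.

I0 sub r5 <- r4,r5: IF@1 ID@2 stall=0 (-) EX@3 MEM@4 WB@5
I1 add r5 <- r3,r3: IF@2 ID@3 stall=0 (-) EX@4 MEM@5 WB@6
I2 ld r5 <- r2: IF@3 ID@4 stall=0 (-) EX@5 MEM@6 WB@7
I3 mul r3 <- r1,r2: IF@4 ID@5 stall=0 (-) EX@6 MEM@7 WB@8
I4 sub r1 <- r2,r2: IF@5 ID@6 stall=0 (-) EX@7 MEM@8 WB@9
I5 mul r3 <- r1,r1: IF@6 ID@7 stall=2 (RAW on I4.r1 (WB@9)) EX@10 MEM@11 WB@12
I6 ld r3 <- r1: IF@7 ID@10 stall=0 (-) EX@11 MEM@12 WB@13

Answer: 13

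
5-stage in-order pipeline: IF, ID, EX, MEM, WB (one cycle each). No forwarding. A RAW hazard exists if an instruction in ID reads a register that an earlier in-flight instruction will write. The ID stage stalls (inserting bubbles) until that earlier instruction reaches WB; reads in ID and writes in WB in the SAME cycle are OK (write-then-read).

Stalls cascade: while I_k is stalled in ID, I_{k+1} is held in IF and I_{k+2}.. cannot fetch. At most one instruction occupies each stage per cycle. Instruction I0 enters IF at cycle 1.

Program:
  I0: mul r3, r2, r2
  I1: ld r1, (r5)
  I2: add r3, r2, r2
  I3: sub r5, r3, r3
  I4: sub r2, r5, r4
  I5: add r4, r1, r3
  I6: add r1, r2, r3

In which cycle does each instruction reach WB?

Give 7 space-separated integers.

I0 mul r3 <- r2,r2: IF@1 ID@2 stall=0 (-) EX@3 MEM@4 WB@5
I1 ld r1 <- r5: IF@2 ID@3 stall=0 (-) EX@4 MEM@5 WB@6
I2 add r3 <- r2,r2: IF@3 ID@4 stall=0 (-) EX@5 MEM@6 WB@7
I3 sub r5 <- r3,r3: IF@4 ID@5 stall=2 (RAW on I2.r3 (WB@7)) EX@8 MEM@9 WB@10
I4 sub r2 <- r5,r4: IF@5 ID@8 stall=2 (RAW on I3.r5 (WB@10)) EX@11 MEM@12 WB@13
I5 add r4 <- r1,r3: IF@8 ID@11 stall=0 (-) EX@12 MEM@13 WB@14
I6 add r1 <- r2,r3: IF@11 ID@12 stall=1 (RAW on I4.r2 (WB@13)) EX@14 MEM@15 WB@16

Answer: 5 6 7 10 13 14 16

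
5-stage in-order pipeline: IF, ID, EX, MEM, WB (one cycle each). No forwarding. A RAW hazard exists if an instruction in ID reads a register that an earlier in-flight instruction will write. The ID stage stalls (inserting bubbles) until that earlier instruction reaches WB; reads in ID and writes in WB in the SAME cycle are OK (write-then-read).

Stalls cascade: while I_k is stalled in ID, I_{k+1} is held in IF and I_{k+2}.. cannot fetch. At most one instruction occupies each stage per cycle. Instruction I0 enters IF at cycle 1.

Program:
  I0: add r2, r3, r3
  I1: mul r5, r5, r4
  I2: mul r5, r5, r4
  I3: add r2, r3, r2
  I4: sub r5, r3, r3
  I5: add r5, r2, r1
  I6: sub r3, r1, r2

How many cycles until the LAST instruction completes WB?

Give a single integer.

I0 add r2 <- r3,r3: IF@1 ID@2 stall=0 (-) EX@3 MEM@4 WB@5
I1 mul r5 <- r5,r4: IF@2 ID@3 stall=0 (-) EX@4 MEM@5 WB@6
I2 mul r5 <- r5,r4: IF@3 ID@4 stall=2 (RAW on I1.r5 (WB@6)) EX@7 MEM@8 WB@9
I3 add r2 <- r3,r2: IF@4 ID@7 stall=0 (-) EX@8 MEM@9 WB@10
I4 sub r5 <- r3,r3: IF@7 ID@8 stall=0 (-) EX@9 MEM@10 WB@11
I5 add r5 <- r2,r1: IF@8 ID@9 stall=1 (RAW on I3.r2 (WB@10)) EX@11 MEM@12 WB@13
I6 sub r3 <- r1,r2: IF@9 ID@11 stall=0 (-) EX@12 MEM@13 WB@14

Answer: 14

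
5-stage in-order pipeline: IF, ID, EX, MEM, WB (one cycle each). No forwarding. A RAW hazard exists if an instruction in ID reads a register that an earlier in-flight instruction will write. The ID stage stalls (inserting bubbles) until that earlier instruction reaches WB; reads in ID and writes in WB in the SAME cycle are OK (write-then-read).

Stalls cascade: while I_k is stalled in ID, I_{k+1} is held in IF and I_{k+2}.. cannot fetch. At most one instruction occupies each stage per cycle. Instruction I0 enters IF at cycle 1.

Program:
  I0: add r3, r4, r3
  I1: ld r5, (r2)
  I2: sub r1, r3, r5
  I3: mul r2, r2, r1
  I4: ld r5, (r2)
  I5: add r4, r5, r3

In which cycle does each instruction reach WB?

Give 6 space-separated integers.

I0 add r3 <- r4,r3: IF@1 ID@2 stall=0 (-) EX@3 MEM@4 WB@5
I1 ld r5 <- r2: IF@2 ID@3 stall=0 (-) EX@4 MEM@5 WB@6
I2 sub r1 <- r3,r5: IF@3 ID@4 stall=2 (RAW on I1.r5 (WB@6)) EX@7 MEM@8 WB@9
I3 mul r2 <- r2,r1: IF@4 ID@7 stall=2 (RAW on I2.r1 (WB@9)) EX@10 MEM@11 WB@12
I4 ld r5 <- r2: IF@7 ID@10 stall=2 (RAW on I3.r2 (WB@12)) EX@13 MEM@14 WB@15
I5 add r4 <- r5,r3: IF@10 ID@13 stall=2 (RAW on I4.r5 (WB@15)) EX@16 MEM@17 WB@18

Answer: 5 6 9 12 15 18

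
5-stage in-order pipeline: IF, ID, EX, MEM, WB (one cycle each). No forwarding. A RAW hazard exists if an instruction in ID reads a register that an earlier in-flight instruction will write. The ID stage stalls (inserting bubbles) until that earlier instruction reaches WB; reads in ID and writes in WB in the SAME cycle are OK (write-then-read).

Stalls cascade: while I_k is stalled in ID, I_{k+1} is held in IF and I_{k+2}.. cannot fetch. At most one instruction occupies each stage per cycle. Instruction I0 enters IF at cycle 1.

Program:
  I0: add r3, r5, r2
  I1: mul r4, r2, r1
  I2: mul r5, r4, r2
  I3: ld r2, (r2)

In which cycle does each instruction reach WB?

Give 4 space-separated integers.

I0 add r3 <- r5,r2: IF@1 ID@2 stall=0 (-) EX@3 MEM@4 WB@5
I1 mul r4 <- r2,r1: IF@2 ID@3 stall=0 (-) EX@4 MEM@5 WB@6
I2 mul r5 <- r4,r2: IF@3 ID@4 stall=2 (RAW on I1.r4 (WB@6)) EX@7 MEM@8 WB@9
I3 ld r2 <- r2: IF@4 ID@7 stall=0 (-) EX@8 MEM@9 WB@10

Answer: 5 6 9 10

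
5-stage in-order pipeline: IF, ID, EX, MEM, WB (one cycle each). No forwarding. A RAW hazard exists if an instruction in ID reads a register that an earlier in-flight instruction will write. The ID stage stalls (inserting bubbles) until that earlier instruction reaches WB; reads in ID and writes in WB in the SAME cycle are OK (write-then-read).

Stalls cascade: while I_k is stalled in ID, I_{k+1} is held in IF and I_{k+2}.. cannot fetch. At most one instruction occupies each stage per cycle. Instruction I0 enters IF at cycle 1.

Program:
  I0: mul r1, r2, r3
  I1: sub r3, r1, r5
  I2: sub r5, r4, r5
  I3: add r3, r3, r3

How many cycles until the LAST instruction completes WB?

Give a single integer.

Answer: 11

Derivation:
I0 mul r1 <- r2,r3: IF@1 ID@2 stall=0 (-) EX@3 MEM@4 WB@5
I1 sub r3 <- r1,r5: IF@2 ID@3 stall=2 (RAW on I0.r1 (WB@5)) EX@6 MEM@7 WB@8
I2 sub r5 <- r4,r5: IF@3 ID@6 stall=0 (-) EX@7 MEM@8 WB@9
I3 add r3 <- r3,r3: IF@6 ID@7 stall=1 (RAW on I1.r3 (WB@8)) EX@9 MEM@10 WB@11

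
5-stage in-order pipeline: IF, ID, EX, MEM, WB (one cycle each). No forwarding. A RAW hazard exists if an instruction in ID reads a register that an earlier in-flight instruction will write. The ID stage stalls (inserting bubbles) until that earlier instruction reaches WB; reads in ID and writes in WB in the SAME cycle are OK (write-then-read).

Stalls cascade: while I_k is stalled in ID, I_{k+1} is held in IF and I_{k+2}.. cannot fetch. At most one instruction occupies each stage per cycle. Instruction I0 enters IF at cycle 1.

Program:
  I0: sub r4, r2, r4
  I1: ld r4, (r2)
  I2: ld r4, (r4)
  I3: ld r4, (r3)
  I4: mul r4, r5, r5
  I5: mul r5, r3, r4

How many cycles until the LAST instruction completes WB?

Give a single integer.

Answer: 14

Derivation:
I0 sub r4 <- r2,r4: IF@1 ID@2 stall=0 (-) EX@3 MEM@4 WB@5
I1 ld r4 <- r2: IF@2 ID@3 stall=0 (-) EX@4 MEM@5 WB@6
I2 ld r4 <- r4: IF@3 ID@4 stall=2 (RAW on I1.r4 (WB@6)) EX@7 MEM@8 WB@9
I3 ld r4 <- r3: IF@4 ID@7 stall=0 (-) EX@8 MEM@9 WB@10
I4 mul r4 <- r5,r5: IF@7 ID@8 stall=0 (-) EX@9 MEM@10 WB@11
I5 mul r5 <- r3,r4: IF@8 ID@9 stall=2 (RAW on I4.r4 (WB@11)) EX@12 MEM@13 WB@14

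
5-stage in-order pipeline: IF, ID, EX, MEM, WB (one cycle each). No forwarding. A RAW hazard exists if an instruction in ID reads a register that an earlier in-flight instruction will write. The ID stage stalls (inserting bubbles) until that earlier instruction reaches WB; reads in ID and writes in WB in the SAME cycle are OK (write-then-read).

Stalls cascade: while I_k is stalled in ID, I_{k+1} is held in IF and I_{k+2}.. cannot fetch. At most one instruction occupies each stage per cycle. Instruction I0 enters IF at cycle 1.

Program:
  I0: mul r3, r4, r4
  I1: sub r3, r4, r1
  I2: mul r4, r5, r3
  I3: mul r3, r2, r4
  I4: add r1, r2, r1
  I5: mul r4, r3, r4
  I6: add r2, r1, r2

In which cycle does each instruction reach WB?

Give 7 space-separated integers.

I0 mul r3 <- r4,r4: IF@1 ID@2 stall=0 (-) EX@3 MEM@4 WB@5
I1 sub r3 <- r4,r1: IF@2 ID@3 stall=0 (-) EX@4 MEM@5 WB@6
I2 mul r4 <- r5,r3: IF@3 ID@4 stall=2 (RAW on I1.r3 (WB@6)) EX@7 MEM@8 WB@9
I3 mul r3 <- r2,r4: IF@4 ID@7 stall=2 (RAW on I2.r4 (WB@9)) EX@10 MEM@11 WB@12
I4 add r1 <- r2,r1: IF@7 ID@10 stall=0 (-) EX@11 MEM@12 WB@13
I5 mul r4 <- r3,r4: IF@10 ID@11 stall=1 (RAW on I3.r3 (WB@12)) EX@13 MEM@14 WB@15
I6 add r2 <- r1,r2: IF@11 ID@13 stall=0 (-) EX@14 MEM@15 WB@16

Answer: 5 6 9 12 13 15 16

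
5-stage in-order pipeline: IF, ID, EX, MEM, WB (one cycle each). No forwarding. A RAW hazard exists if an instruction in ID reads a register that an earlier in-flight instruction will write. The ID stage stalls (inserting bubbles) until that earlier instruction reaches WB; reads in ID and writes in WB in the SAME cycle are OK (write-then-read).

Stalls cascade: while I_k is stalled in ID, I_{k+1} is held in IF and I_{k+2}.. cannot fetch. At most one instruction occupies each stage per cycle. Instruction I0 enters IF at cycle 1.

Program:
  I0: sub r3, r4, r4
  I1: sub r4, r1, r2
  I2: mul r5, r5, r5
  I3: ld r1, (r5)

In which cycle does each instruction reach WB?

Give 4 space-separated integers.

Answer: 5 6 7 10

Derivation:
I0 sub r3 <- r4,r4: IF@1 ID@2 stall=0 (-) EX@3 MEM@4 WB@5
I1 sub r4 <- r1,r2: IF@2 ID@3 stall=0 (-) EX@4 MEM@5 WB@6
I2 mul r5 <- r5,r5: IF@3 ID@4 stall=0 (-) EX@5 MEM@6 WB@7
I3 ld r1 <- r5: IF@4 ID@5 stall=2 (RAW on I2.r5 (WB@7)) EX@8 MEM@9 WB@10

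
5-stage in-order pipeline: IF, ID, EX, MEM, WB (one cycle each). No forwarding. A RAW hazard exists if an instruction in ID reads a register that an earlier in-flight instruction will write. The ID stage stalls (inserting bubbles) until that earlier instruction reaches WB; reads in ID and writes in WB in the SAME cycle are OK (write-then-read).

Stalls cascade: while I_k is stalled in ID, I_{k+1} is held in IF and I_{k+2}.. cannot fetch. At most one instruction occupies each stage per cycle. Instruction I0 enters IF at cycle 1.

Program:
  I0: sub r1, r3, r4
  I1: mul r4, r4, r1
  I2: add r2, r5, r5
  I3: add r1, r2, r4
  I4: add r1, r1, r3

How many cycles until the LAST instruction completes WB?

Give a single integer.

Answer: 15

Derivation:
I0 sub r1 <- r3,r4: IF@1 ID@2 stall=0 (-) EX@3 MEM@4 WB@5
I1 mul r4 <- r4,r1: IF@2 ID@3 stall=2 (RAW on I0.r1 (WB@5)) EX@6 MEM@7 WB@8
I2 add r2 <- r5,r5: IF@3 ID@6 stall=0 (-) EX@7 MEM@8 WB@9
I3 add r1 <- r2,r4: IF@6 ID@7 stall=2 (RAW on I2.r2 (WB@9)) EX@10 MEM@11 WB@12
I4 add r1 <- r1,r3: IF@7 ID@10 stall=2 (RAW on I3.r1 (WB@12)) EX@13 MEM@14 WB@15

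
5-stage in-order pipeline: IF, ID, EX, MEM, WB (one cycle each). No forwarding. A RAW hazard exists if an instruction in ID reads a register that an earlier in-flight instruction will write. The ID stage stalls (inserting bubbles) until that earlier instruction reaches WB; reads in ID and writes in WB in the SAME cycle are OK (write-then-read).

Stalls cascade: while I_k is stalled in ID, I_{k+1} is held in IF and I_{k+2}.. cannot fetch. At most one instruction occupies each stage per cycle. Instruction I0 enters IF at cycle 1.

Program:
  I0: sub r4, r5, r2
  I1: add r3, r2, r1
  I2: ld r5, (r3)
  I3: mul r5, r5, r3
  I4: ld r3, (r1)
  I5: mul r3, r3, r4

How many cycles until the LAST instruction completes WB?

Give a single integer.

I0 sub r4 <- r5,r2: IF@1 ID@2 stall=0 (-) EX@3 MEM@4 WB@5
I1 add r3 <- r2,r1: IF@2 ID@3 stall=0 (-) EX@4 MEM@5 WB@6
I2 ld r5 <- r3: IF@3 ID@4 stall=2 (RAW on I1.r3 (WB@6)) EX@7 MEM@8 WB@9
I3 mul r5 <- r5,r3: IF@4 ID@7 stall=2 (RAW on I2.r5 (WB@9)) EX@10 MEM@11 WB@12
I4 ld r3 <- r1: IF@7 ID@10 stall=0 (-) EX@11 MEM@12 WB@13
I5 mul r3 <- r3,r4: IF@10 ID@11 stall=2 (RAW on I4.r3 (WB@13)) EX@14 MEM@15 WB@16

Answer: 16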